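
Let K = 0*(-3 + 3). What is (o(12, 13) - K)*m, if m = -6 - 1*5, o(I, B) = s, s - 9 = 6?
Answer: -165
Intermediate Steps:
s = 15 (s = 9 + 6 = 15)
o(I, B) = 15
K = 0 (K = 0*0 = 0)
m = -11 (m = -6 - 5 = -11)
(o(12, 13) - K)*m = (15 - 1*0)*(-11) = (15 + 0)*(-11) = 15*(-11) = -165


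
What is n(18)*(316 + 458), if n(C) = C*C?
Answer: 250776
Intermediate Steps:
n(C) = C²
n(18)*(316 + 458) = 18²*(316 + 458) = 324*774 = 250776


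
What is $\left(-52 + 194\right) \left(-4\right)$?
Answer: $-568$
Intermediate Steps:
$\left(-52 + 194\right) \left(-4\right) = 142 \left(-4\right) = -568$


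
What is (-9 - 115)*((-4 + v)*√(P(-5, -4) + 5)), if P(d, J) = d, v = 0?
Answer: 0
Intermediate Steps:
(-9 - 115)*((-4 + v)*√(P(-5, -4) + 5)) = (-9 - 115)*((-4 + 0)*√(-5 + 5)) = -(-496)*√0 = -(-496)*0 = -124*0 = 0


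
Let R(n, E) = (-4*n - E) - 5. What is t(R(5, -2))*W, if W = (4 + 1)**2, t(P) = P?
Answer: -575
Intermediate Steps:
R(n, E) = -5 - E - 4*n (R(n, E) = (-E - 4*n) - 5 = -5 - E - 4*n)
W = 25 (W = 5**2 = 25)
t(R(5, -2))*W = (-5 - 1*(-2) - 4*5)*25 = (-5 + 2 - 20)*25 = -23*25 = -575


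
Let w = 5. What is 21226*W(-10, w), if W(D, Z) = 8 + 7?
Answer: 318390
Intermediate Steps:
W(D, Z) = 15
21226*W(-10, w) = 21226*15 = 318390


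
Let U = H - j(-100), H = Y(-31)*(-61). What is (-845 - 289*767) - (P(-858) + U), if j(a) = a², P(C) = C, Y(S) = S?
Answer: -213541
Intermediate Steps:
H = 1891 (H = -31*(-61) = 1891)
U = -8109 (U = 1891 - 1*(-100)² = 1891 - 1*10000 = 1891 - 10000 = -8109)
(-845 - 289*767) - (P(-858) + U) = (-845 - 289*767) - (-858 - 8109) = (-845 - 221663) - 1*(-8967) = -222508 + 8967 = -213541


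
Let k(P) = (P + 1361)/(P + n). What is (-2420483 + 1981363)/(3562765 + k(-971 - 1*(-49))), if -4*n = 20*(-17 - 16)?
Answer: -166206920/1348506333 ≈ -0.12325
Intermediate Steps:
n = 165 (n = -5*(-17 - 16) = -5*(-33) = -¼*(-660) = 165)
k(P) = (1361 + P)/(165 + P) (k(P) = (P + 1361)/(P + 165) = (1361 + P)/(165 + P))
(-2420483 + 1981363)/(3562765 + k(-971 - 1*(-49))) = (-2420483 + 1981363)/(3562765 + (1361 + (-971 - 1*(-49)))/(165 + (-971 - 1*(-49)))) = -439120/(3562765 + (1361 + (-971 + 49))/(165 + (-971 + 49))) = -439120/(3562765 + (1361 - 922)/(165 - 922)) = -439120/(3562765 + 439/(-757)) = -439120/(3562765 - 1/757*439) = -439120/(3562765 - 439/757) = -439120/2697012666/757 = -439120*757/2697012666 = -166206920/1348506333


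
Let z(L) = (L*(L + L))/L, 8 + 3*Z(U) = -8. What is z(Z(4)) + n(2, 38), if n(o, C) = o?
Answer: -26/3 ≈ -8.6667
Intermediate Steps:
Z(U) = -16/3 (Z(U) = -8/3 + (⅓)*(-8) = -8/3 - 8/3 = -16/3)
z(L) = 2*L (z(L) = (L*(2*L))/L = (2*L²)/L = 2*L)
z(Z(4)) + n(2, 38) = 2*(-16/3) + 2 = -32/3 + 2 = -26/3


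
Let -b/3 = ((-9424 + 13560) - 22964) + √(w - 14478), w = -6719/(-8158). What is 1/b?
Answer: 51199608/2892076763077 + 13*I*√5701177510/8676230289231 ≈ 1.7703e-5 + 1.1313e-7*I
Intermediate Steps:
w = 6719/8158 (w = -6719*(-1/8158) = 6719/8158 ≈ 0.82361)
b = 56484 - 39*I*√5701177510/8158 (b = -3*(((-9424 + 13560) - 22964) + √(6719/8158 - 14478)) = -3*((4136 - 22964) + √(-118104805/8158)) = -3*(-18828 + 13*I*√5701177510/8158) = 56484 - 39*I*√5701177510/8158 ≈ 56484.0 - 360.96*I)
1/b = 1/(56484 - 39*I*√5701177510/8158)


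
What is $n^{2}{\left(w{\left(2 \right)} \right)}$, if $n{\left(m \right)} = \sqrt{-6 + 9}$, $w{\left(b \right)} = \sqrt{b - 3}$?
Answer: $3$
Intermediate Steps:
$w{\left(b \right)} = \sqrt{-3 + b}$
$n{\left(m \right)} = \sqrt{3}$
$n^{2}{\left(w{\left(2 \right)} \right)} = \left(\sqrt{3}\right)^{2} = 3$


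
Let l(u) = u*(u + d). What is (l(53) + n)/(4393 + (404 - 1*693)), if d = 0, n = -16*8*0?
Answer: 2809/4104 ≈ 0.68445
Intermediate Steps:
n = 0 (n = -128*0 = 0)
l(u) = u**2 (l(u) = u*(u + 0) = u*u = u**2)
(l(53) + n)/(4393 + (404 - 1*693)) = (53**2 + 0)/(4393 + (404 - 1*693)) = (2809 + 0)/(4393 + (404 - 693)) = 2809/(4393 - 289) = 2809/4104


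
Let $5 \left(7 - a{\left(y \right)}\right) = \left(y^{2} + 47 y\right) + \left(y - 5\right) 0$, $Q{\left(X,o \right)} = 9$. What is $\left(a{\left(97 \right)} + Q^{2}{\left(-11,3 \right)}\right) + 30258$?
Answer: $\frac{137762}{5} \approx 27552.0$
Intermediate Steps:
$a{\left(y \right)} = 7 - \frac{47 y}{5} - \frac{y^{2}}{5}$ ($a{\left(y \right)} = 7 - \frac{\left(y^{2} + 47 y\right) + \left(y - 5\right) 0}{5} = 7 - \frac{\left(y^{2} + 47 y\right) + \left(-5 + y\right) 0}{5} = 7 - \frac{\left(y^{2} + 47 y\right) + 0}{5} = 7 - \frac{y^{2} + 47 y}{5} = 7 - \left(\frac{y^{2}}{5} + \frac{47 y}{5}\right) = 7 - \frac{47 y}{5} - \frac{y^{2}}{5}$)
$\left(a{\left(97 \right)} + Q^{2}{\left(-11,3 \right)}\right) + 30258 = \left(\left(7 - \frac{4559}{5} - \frac{97^{2}}{5}\right) + 9^{2}\right) + 30258 = \left(\left(7 - \frac{4559}{5} - \frac{9409}{5}\right) + 81\right) + 30258 = \left(- \frac{13933}{5} + 81\right) + 30258 = - \frac{13528}{5} + 30258 = \frac{137762}{5}$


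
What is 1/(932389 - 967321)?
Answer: -1/34932 ≈ -2.8627e-5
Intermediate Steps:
1/(932389 - 967321) = 1/(-34932) = -1/34932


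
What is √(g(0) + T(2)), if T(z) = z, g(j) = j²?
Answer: √2 ≈ 1.4142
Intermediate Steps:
√(g(0) + T(2)) = √(0² + 2) = √(0 + 2) = √2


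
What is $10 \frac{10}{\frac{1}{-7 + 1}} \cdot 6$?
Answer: $-3600$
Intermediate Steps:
$10 \frac{10}{\frac{1}{-7 + 1}} \cdot 6 = 10 \frac{10}{\frac{1}{-6}} \cdot 6 = 10 \frac{10}{- \frac{1}{6}} \cdot 6 = 10 \cdot 10 \left(-6\right) 6 = 10 \left(-60\right) 6 = \left(-600\right) 6 = -3600$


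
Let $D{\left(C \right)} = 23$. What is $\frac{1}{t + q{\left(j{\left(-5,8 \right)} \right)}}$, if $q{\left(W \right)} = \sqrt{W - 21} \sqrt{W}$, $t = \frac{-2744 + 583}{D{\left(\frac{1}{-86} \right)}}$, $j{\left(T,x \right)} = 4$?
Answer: $- \frac{49703}{4705893} - \frac{1058 i \sqrt{17}}{4705893} \approx -0.010562 - 0.00092698 i$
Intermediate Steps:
$t = - \frac{2161}{23}$ ($t = \frac{-2744 + 583}{23} = \left(-2161\right) \frac{1}{23} = - \frac{2161}{23} \approx -93.957$)
$q{\left(W \right)} = \sqrt{W} \sqrt{-21 + W}$ ($q{\left(W \right)} = \sqrt{-21 + W} \sqrt{W} = \sqrt{W} \sqrt{-21 + W}$)
$\frac{1}{t + q{\left(j{\left(-5,8 \right)} \right)}} = \frac{1}{- \frac{2161}{23} + \sqrt{4} \sqrt{-21 + 4}} = \frac{1}{- \frac{2161}{23} + 2 \sqrt{-17}} = \frac{1}{- \frac{2161}{23} + 2 i \sqrt{17}}$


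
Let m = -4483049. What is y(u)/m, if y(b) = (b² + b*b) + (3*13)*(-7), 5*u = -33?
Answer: 4647/112076225 ≈ 4.1463e-5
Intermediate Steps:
u = -33/5 (u = (⅕)*(-33) = -33/5 ≈ -6.6000)
y(b) = -273 + 2*b² (y(b) = (b² + b²) + 39*(-7) = 2*b² - 273 = -273 + 2*b²)
y(u)/m = (-273 + 2*(-33/5)²)/(-4483049) = (-273 + 2*(1089/25))*(-1/4483049) = (-273 + 2178/25)*(-1/4483049) = -4647/25*(-1/4483049) = 4647/112076225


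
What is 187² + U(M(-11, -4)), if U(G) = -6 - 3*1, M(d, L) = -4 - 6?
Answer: 34960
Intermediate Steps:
M(d, L) = -10
U(G) = -9 (U(G) = -6 - 3 = -9)
187² + U(M(-11, -4)) = 187² - 9 = 34969 - 9 = 34960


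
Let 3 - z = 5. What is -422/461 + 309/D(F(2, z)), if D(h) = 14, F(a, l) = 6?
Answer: 136541/6454 ≈ 21.156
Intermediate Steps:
z = -2 (z = 3 - 1*5 = 3 - 5 = -2)
-422/461 + 309/D(F(2, z)) = -422/461 + 309/14 = 136541/6454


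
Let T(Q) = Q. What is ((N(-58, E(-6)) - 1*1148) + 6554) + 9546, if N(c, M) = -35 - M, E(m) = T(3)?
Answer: 14914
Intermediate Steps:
E(m) = 3
((N(-58, E(-6)) - 1*1148) + 6554) + 9546 = (((-35 - 1*3) - 1*1148) + 6554) + 9546 = (((-35 - 3) - 1148) + 6554) + 9546 = ((-38 - 1148) + 6554) + 9546 = (-1186 + 6554) + 9546 = 5368 + 9546 = 14914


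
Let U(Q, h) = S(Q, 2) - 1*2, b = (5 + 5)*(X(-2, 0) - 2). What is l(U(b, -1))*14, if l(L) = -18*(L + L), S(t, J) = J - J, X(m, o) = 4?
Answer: 1008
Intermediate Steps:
S(t, J) = 0
b = 20 (b = (5 + 5)*(4 - 2) = 10*2 = 20)
U(Q, h) = -2 (U(Q, h) = 0 - 1*2 = 0 - 2 = -2)
l(L) = -36*L
l(U(b, -1))*14 = -36*(-2)*14 = 72*14 = 1008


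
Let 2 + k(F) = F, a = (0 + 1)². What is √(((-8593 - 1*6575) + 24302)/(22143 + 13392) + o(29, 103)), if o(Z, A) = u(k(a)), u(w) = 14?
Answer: 16*√70323765/35535 ≈ 3.7758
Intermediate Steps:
a = 1 (a = 1² = 1)
k(F) = -2 + F
o(Z, A) = 14
√(((-8593 - 1*6575) + 24302)/(22143 + 13392) + o(29, 103)) = √(((-8593 - 1*6575) + 24302)/(22143 + 13392) + 14) = √(((-8593 - 6575) + 24302)/35535 + 14) = √((-15168 + 24302)*(1/35535) + 14) = √(9134*(1/35535) + 14) = √(9134/35535 + 14) = √(506624/35535) = 16*√70323765/35535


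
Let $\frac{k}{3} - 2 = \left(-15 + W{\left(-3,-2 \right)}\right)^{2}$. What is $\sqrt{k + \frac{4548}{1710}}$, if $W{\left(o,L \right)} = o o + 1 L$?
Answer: $\frac{58 \sqrt{4845}}{285} \approx 14.165$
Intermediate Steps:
$W{\left(o,L \right)} = L + o^{2}$ ($W{\left(o,L \right)} = o^{2} + L = L + o^{2}$)
$k = 198$ ($k = 6 + 3 \left(-15 - \left(2 - \left(-3\right)^{2}\right)\right)^{2} = 6 + 3 \left(-15 + \left(-2 + 9\right)\right)^{2} = 6 + 3 \left(-15 + 7\right)^{2} = 6 + 3 \left(-8\right)^{2} = 6 + 3 \cdot 64 = 6 + 192 = 198$)
$\sqrt{k + \frac{4548}{1710}} = \sqrt{198 + \frac{4548}{1710}} = \sqrt{198 + 4548 \cdot \frac{1}{1710}} = \sqrt{198 + \frac{758}{285}} = \sqrt{\frac{57188}{285}} = \frac{58 \sqrt{4845}}{285}$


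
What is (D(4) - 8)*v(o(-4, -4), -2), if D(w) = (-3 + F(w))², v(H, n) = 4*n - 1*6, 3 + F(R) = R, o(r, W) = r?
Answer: 56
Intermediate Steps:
F(R) = -3 + R
v(H, n) = -6 + 4*n (v(H, n) = 4*n - 6 = -6 + 4*n)
D(w) = (-6 + w)² (D(w) = (-3 + (-3 + w))² = (-6 + w)²)
(D(4) - 8)*v(o(-4, -4), -2) = ((-6 + 4)² - 8)*(-6 + 4*(-2)) = ((-2)² - 8)*(-6 - 8) = (4 - 8)*(-14) = -4*(-14) = 56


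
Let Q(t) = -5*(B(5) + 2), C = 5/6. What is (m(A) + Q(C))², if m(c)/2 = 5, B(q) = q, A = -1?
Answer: 625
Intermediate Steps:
m(c) = 10 (m(c) = 2*5 = 10)
C = ⅚ (C = 5*(⅙) = ⅚ ≈ 0.83333)
Q(t) = -35 (Q(t) = -5*(5 + 2) = -5*7 = -35)
(m(A) + Q(C))² = (10 - 35)² = (-25)² = 625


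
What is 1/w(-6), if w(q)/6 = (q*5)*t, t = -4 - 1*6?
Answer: 1/1800 ≈ 0.00055556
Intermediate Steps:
t = -10 (t = -4 - 6 = -10)
w(q) = -300*q (w(q) = 6*((q*5)*(-10)) = 6*((5*q)*(-10)) = 6*(-50*q) = -300*q)
1/w(-6) = 1/(-300*(-6)) = 1/1800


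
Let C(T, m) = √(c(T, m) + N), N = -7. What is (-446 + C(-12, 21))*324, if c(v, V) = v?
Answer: -144504 + 324*I*√19 ≈ -1.445e+5 + 1412.3*I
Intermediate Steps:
C(T, m) = √(-7 + T) (C(T, m) = √(T - 7) = √(-7 + T))
(-446 + C(-12, 21))*324 = (-446 + √(-7 - 12))*324 = (-446 + √(-19))*324 = (-446 + I*√19)*324 = -144504 + 324*I*√19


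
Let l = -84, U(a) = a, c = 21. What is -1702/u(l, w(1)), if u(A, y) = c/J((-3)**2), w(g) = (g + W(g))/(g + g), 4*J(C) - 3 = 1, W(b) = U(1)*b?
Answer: -1702/21 ≈ -81.048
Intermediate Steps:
W(b) = b (W(b) = 1*b = b)
J(C) = 1 (J(C) = 3/4 + (1/4)*1 = 3/4 + 1/4 = 1)
w(g) = 1 (w(g) = (g + g)/(g + g) = (2*g)/((2*g)) = (2*g)*(1/(2*g)) = 1)
u(A, y) = 21 (u(A, y) = 21/1 = 21*1 = 21)
-1702/u(l, w(1)) = -1702/21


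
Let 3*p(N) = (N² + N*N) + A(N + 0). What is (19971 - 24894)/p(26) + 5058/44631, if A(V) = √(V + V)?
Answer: -628157128/58104603 + 4923*√13/304642 ≈ -10.753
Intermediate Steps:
A(V) = √2*√V (A(V) = √(2*V) = √2*√V)
p(N) = 2*N²/3 + √2*√N/3 (p(N) = ((N² + N*N) + √2*√(N + 0))/3 = ((N² + N²) + √2*√N)/3 = (2*N² + √2*√N)/3 = 2*N²/3 + √2*√N/3)
(19971 - 24894)/p(26) + 5058/44631 = (19971 - 24894)/((⅔)*26² + √2*√26/3) + 5058/44631 = -4923/((⅔)*676 + 2*√13/3) + 5058*(1/44631) = -4923/(1352/3 + 2*√13/3) + 562/4959 = 562/4959 - 4923/(1352/3 + 2*√13/3)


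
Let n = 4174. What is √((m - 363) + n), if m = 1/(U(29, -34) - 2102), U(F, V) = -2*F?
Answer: √123476385/180 ≈ 61.733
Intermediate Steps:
m = -1/2160 (m = 1/(-2*29 - 2102) = 1/(-58 - 2102) = 1/(-2160) = -1/2160 ≈ -0.00046296)
√((m - 363) + n) = √((-1/2160 - 363) + 4174) = √(-784081/2160 + 4174) = √(8231759/2160) = √123476385/180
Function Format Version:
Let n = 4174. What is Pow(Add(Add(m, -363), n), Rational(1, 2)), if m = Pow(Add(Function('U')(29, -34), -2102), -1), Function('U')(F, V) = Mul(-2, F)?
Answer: Mul(Rational(1, 180), Pow(123476385, Rational(1, 2))) ≈ 61.733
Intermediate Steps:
m = Rational(-1, 2160) (m = Pow(Add(Mul(-2, 29), -2102), -1) = Pow(Add(-58, -2102), -1) = Pow(-2160, -1) = Rational(-1, 2160) ≈ -0.00046296)
Pow(Add(Add(m, -363), n), Rational(1, 2)) = Pow(Add(Add(Rational(-1, 2160), -363), 4174), Rational(1, 2)) = Pow(Add(Rational(-784081, 2160), 4174), Rational(1, 2)) = Pow(Rational(8231759, 2160), Rational(1, 2)) = Mul(Rational(1, 180), Pow(123476385, Rational(1, 2)))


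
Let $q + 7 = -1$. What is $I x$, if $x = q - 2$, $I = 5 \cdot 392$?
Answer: $-19600$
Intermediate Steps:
$q = -8$ ($q = -7 - 1 = -8$)
$I = 1960$
$x = -10$ ($x = -8 - 2 = -10$)
$I x = 1960 \left(-10\right) = -19600$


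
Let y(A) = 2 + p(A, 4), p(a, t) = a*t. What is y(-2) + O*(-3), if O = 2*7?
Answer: -48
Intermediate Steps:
O = 14
y(A) = 2 + 4*A (y(A) = 2 + A*4 = 2 + 4*A)
y(-2) + O*(-3) = (2 + 4*(-2)) + 14*(-3) = (2 - 8) - 42 = -6 - 42 = -48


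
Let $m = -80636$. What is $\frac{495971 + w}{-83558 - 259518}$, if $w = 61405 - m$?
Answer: $- \frac{159503}{85769} \approx -1.8597$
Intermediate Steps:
$w = 142041$ ($w = 61405 - -80636 = 61405 + 80636 = 142041$)
$\frac{495971 + w}{-83558 - 259518} = \frac{495971 + 142041}{-83558 - 259518} = \frac{638012}{-343076} = 638012 \left(- \frac{1}{343076}\right) = - \frac{159503}{85769}$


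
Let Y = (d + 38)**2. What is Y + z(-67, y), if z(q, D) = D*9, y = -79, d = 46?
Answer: 6345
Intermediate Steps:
z(q, D) = 9*D
Y = 7056 (Y = (46 + 38)**2 = 84**2 = 7056)
Y + z(-67, y) = 7056 + 9*(-79) = 7056 - 711 = 6345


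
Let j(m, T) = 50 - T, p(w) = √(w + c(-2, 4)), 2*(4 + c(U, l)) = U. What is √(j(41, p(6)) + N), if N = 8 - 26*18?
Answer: I*√411 ≈ 20.273*I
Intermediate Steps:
c(U, l) = -4 + U/2
p(w) = √(-5 + w) (p(w) = √(w + (-4 + (½)*(-2))) = √(w + (-4 - 1)) = √(w - 5) = √(-5 + w))
N = -460 (N = 8 - 468 = -460)
√(j(41, p(6)) + N) = √((50 - √(-5 + 6)) - 460) = √((50 - √1) - 460) = √((50 - 1*1) - 460) = √((50 - 1) - 460) = √(49 - 460) = √(-411) = I*√411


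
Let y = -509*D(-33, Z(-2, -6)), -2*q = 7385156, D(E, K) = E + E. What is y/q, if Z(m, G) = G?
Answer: -16797/1846289 ≈ -0.0090977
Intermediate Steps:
D(E, K) = 2*E
q = -3692578 (q = -1/2*7385156 = -3692578)
y = 33594 (y = -1018*(-33) = -509*(-66) = 33594)
y/q = 33594/(-3692578) = 33594*(-1/3692578) = -16797/1846289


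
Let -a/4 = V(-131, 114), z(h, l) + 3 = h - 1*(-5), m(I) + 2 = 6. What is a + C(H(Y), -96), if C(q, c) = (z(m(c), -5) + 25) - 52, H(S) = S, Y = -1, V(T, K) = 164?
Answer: -677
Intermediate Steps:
m(I) = 4 (m(I) = -2 + 6 = 4)
z(h, l) = 2 + h (z(h, l) = -3 + (h - 1*(-5)) = -3 + (h + 5) = -3 + (5 + h) = 2 + h)
C(q, c) = -21 (C(q, c) = ((2 + 4) + 25) - 52 = (6 + 25) - 52 = 31 - 52 = -21)
a = -656 (a = -4*164 = -656)
a + C(H(Y), -96) = -656 - 21 = -677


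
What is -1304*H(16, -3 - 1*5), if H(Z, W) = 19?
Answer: -24776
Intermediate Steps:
-1304*H(16, -3 - 1*5) = -1304*19 = -24776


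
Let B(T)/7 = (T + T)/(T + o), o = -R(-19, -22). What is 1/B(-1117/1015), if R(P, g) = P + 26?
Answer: 4111/7819 ≈ 0.52577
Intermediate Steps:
R(P, g) = 26 + P
o = -7 (o = -(26 - 19) = -1*7 = -7)
B(T) = 14*T/(-7 + T) (B(T) = 7*((T + T)/(T - 7)) = 7*((2*T)/(-7 + T)) = 7*(2*T/(-7 + T)) = 14*T/(-7 + T))
1/B(-1117/1015) = 1/(14*(-1117/1015)/(-7 - 1117/1015)) = 1/(14*(-1117/1015)/(-8222/1015)) = 1/(14*(-1117/1015)*(-1015/8222)) = 1/(7819/4111) = 4111/7819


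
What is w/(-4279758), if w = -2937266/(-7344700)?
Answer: -1468633/15716769291300 ≈ -9.3444e-8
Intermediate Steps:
w = 1468633/3672350 (w = -2937266*(-1/7344700) = 1468633/3672350 ≈ 0.39992)
w/(-4279758) = (1468633/3672350)/(-4279758) = (1468633/3672350)*(-1/4279758) = -1468633/15716769291300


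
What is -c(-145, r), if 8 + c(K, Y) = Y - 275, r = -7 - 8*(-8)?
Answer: 226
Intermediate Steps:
r = 57 (r = -7 + 64 = 57)
c(K, Y) = -283 + Y (c(K, Y) = -8 + (Y - 275) = -8 + (-275 + Y) = -283 + Y)
-c(-145, r) = -(-283 + 57) = -1*(-226) = 226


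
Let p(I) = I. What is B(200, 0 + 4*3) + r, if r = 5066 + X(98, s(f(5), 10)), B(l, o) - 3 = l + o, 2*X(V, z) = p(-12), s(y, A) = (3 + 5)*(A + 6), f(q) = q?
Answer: 5275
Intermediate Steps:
s(y, A) = 48 + 8*A (s(y, A) = 8*(6 + A) = 48 + 8*A)
X(V, z) = -6 (X(V, z) = (½)*(-12) = -6)
B(l, o) = 3 + l + o (B(l, o) = 3 + (l + o) = 3 + l + o)
r = 5060 (r = 5066 - 6 = 5060)
B(200, 0 + 4*3) + r = (3 + 200 + (0 + 4*3)) + 5060 = (3 + 200 + (0 + 12)) + 5060 = (3 + 200 + 12) + 5060 = 215 + 5060 = 5275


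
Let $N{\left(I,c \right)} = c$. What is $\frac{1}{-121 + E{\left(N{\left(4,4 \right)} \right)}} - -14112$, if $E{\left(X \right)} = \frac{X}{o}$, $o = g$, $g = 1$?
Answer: $\frac{1651103}{117} \approx 14112.0$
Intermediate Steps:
$o = 1$
$E{\left(X \right)} = X$ ($E{\left(X \right)} = \frac{X}{1} = X 1 = X$)
$\frac{1}{-121 + E{\left(N{\left(4,4 \right)} \right)}} - -14112 = \frac{1}{-121 + 4} - -14112 = \frac{1}{-117} + 14112 = - \frac{1}{117} + 14112 = \frac{1651103}{117}$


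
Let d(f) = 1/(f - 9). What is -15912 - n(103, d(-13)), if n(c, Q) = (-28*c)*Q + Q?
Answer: -352947/22 ≈ -16043.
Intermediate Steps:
d(f) = 1/(-9 + f)
n(c, Q) = Q - 28*Q*c (n(c, Q) = -28*Q*c + Q = Q - 28*Q*c)
-15912 - n(103, d(-13)) = -15912 - (1 - 28*103)/(-9 - 13) = -15912 - (1 - 2884)/(-22) = -15912 - (-1)*(-2883)/22 = -15912 - 1*2883/22 = -15912 - 2883/22 = -352947/22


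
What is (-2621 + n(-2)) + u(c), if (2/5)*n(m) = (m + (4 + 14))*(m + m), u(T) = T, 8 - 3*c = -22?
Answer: -2771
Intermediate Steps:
c = 10 (c = 8/3 - ⅓*(-22) = 8/3 + 22/3 = 10)
n(m) = 5*m*(18 + m) (n(m) = 5*((m + (4 + 14))*(m + m))/2 = 5*((m + 18)*(2*m))/2 = 5*((18 + m)*(2*m))/2 = 5*(2*m*(18 + m))/2 = 5*m*(18 + m))
(-2621 + n(-2)) + u(c) = (-2621 + 5*(-2)*(18 - 2)) + 10 = (-2621 + 5*(-2)*16) + 10 = (-2621 - 160) + 10 = -2781 + 10 = -2771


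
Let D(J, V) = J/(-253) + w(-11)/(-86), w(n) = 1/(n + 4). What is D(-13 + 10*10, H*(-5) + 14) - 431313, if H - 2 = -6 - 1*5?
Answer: -65691609899/152306 ≈ -4.3131e+5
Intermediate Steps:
H = -9 (H = 2 + (-6 - 1*5) = 2 + (-6 - 5) = 2 - 11 = -9)
w(n) = 1/(4 + n)
D(J, V) = 1/602 - J/253 (D(J, V) = J/(-253) + 1/((4 - 11)*(-86)) = J*(-1/253) - 1/86/(-7) = -J/253 - 1/7*(-1/86) = -J/253 + 1/602 = 1/602 - J/253)
D(-13 + 10*10, H*(-5) + 14) - 431313 = (1/602 - (-13 + 10*10)/253) - 431313 = (1/602 - (-13 + 100)/253) - 431313 = (1/602 - 1/253*87) - 431313 = (1/602 - 87/253) - 431313 = -52121/152306 - 431313 = -65691609899/152306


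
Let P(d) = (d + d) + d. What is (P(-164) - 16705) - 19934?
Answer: -37131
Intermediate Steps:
P(d) = 3*d (P(d) = 2*d + d = 3*d)
(P(-164) - 16705) - 19934 = (3*(-164) - 16705) - 19934 = (-492 - 16705) - 19934 = -17197 - 19934 = -37131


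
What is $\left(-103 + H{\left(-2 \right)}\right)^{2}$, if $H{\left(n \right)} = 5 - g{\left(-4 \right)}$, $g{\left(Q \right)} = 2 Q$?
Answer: $8100$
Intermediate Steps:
$H{\left(n \right)} = 13$ ($H{\left(n \right)} = 5 - 2 \left(-4\right) = 5 - -8 = 5 + 8 = 13$)
$\left(-103 + H{\left(-2 \right)}\right)^{2} = \left(-103 + 13\right)^{2} = \left(-90\right)^{2} = 8100$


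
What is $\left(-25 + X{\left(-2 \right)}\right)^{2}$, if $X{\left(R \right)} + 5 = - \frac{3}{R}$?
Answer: $\frac{3249}{4} \approx 812.25$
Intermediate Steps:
$X{\left(R \right)} = -5 - \frac{3}{R}$
$\left(-25 + X{\left(-2 \right)}\right)^{2} = \left(-25 - \left(5 + \frac{3}{-2}\right)\right)^{2} = \left(-25 - \frac{7}{2}\right)^{2} = \left(- \frac{57}{2}\right)^{2} = \frac{3249}{4}$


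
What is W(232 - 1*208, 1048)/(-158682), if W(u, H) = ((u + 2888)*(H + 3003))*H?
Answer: -6181372288/79341 ≈ -77909.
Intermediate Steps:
W(u, H) = H*(2888 + u)*(3003 + H) (W(u, H) = ((2888 + u)*(3003 + H))*H = H*(2888 + u)*(3003 + H))
W(232 - 1*208, 1048)/(-158682) = (1048*(8672664 + 2888*1048 + 3003*(232 - 1*208) + 1048*(232 - 1*208)))/(-158682) = (1048*(8672664 + 3026624 + 3003*(232 - 208) + 1048*(232 - 208)))*(-1/158682) = (1048*(8672664 + 3026624 + 3003*24 + 1048*24))*(-1/158682) = (1048*(8672664 + 3026624 + 72072 + 25152))*(-1/158682) = (1048*11796512)*(-1/158682) = 12362744576*(-1/158682) = -6181372288/79341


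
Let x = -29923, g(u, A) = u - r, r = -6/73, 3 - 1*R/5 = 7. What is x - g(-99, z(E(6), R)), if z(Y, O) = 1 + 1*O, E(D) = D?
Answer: -2177158/73 ≈ -29824.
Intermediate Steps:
R = -20 (R = 15 - 5*7 = 15 - 35 = -20)
r = -6/73 (r = -6*1/73 = -6/73 ≈ -0.082192)
z(Y, O) = 1 + O
g(u, A) = 6/73 + u (g(u, A) = u - 1*(-6/73) = u + 6/73 = 6/73 + u)
x - g(-99, z(E(6), R)) = -29923 - (6/73 - 99) = -29923 - 1*(-7221/73) = -29923 + 7221/73 = -2177158/73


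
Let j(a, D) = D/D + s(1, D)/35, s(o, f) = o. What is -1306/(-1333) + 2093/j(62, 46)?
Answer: 97695931/47988 ≈ 2035.8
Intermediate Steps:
j(a, D) = 36/35 (j(a, D) = D/D + 1/35 = 1 + 1*(1/35) = 1 + 1/35 = 36/35)
-1306/(-1333) + 2093/j(62, 46) = -1306/(-1333) + 2093/(36/35) = -1306*(-1/1333) + 2093*(35/36) = 1306/1333 + 73255/36 = 97695931/47988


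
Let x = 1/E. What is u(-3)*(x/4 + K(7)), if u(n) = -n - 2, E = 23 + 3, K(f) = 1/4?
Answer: 27/104 ≈ 0.25962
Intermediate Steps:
K(f) = ¼
E = 26
x = 1/26 ≈ 0.038462
u(n) = -2 - n
u(-3)*(x/4 + K(7)) = (-2 - 1*(-3))*((1/26)/4 + ¼) = (-2 + 3)*((1/26)*(¼) + ¼) = 1*(1/104 + ¼) = 1*(27/104) = 27/104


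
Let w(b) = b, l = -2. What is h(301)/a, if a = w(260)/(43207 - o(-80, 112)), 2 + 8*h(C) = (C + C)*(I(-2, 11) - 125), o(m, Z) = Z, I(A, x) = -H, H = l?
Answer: -1534182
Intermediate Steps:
H = -2
I(A, x) = 2 (I(A, x) = -1*(-2) = 2)
h(C) = -1/4 - 123*C/4 (h(C) = -1/4 + ((C + C)*(2 - 125))/8 = -1/4 + ((2*C)*(-123))/8 = -1/4 + (-246*C)/8 = -1/4 - 123*C/4)
a = 4/663 (a = 260/(43207 - 1*112) = 260/(43207 - 112) = 260/43095 = 260*(1/43095) = 4/663 ≈ 0.0060332)
h(301)/a = (-1/4 - 123/4*301)/(4/663) = (-1/4 - 37023/4)*(663/4) = -9256*663/4 = -1534182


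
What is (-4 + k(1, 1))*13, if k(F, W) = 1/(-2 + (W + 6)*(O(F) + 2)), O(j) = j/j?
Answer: -975/19 ≈ -51.316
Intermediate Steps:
O(j) = 1
k(F, W) = 1/(16 + 3*W) (k(F, W) = 1/(-2 + (W + 6)*(1 + 2)) = 1/(-2 + (6 + W)*3) = 1/(-2 + (18 + 3*W)) = 1/(16 + 3*W))
(-4 + k(1, 1))*13 = (-4 + 1/(16 + 3*1))*13 = (-4 + 1/(16 + 3))*13 = (-4 + 1/19)*13 = -75/19*13 = -975/19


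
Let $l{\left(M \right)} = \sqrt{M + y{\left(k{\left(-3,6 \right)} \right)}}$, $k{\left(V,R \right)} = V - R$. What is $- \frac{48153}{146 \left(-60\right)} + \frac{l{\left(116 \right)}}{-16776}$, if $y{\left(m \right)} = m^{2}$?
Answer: $\frac{16051}{2920} - \frac{\sqrt{197}}{16776} \approx 5.4961$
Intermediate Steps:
$l{\left(M \right)} = \sqrt{81 + M}$ ($l{\left(M \right)} = \sqrt{M + \left(-3 - 6\right)^{2}} = \sqrt{M + \left(-9\right)^{2}} = \sqrt{M + 81} = \sqrt{81 + M}$)
$- \frac{48153}{146 \left(-60\right)} + \frac{l{\left(116 \right)}}{-16776} = - \frac{48153}{146 \left(-60\right)} + \frac{\sqrt{81 + 116}}{-16776} = - \frac{48153}{-8760} + \sqrt{197} \left(- \frac{1}{16776}\right) = \left(-48153\right) \left(- \frac{1}{8760}\right) - \frac{\sqrt{197}}{16776} = \frac{16051}{2920} - \frac{\sqrt{197}}{16776}$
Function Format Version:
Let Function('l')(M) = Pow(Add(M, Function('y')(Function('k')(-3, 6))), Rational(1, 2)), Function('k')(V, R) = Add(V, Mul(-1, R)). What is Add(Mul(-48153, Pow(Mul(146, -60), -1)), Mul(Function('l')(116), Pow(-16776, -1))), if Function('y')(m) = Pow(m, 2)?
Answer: Add(Rational(16051, 2920), Mul(Rational(-1, 16776), Pow(197, Rational(1, 2)))) ≈ 5.4961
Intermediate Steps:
Function('l')(M) = Pow(Add(81, M), Rational(1, 2)) (Function('l')(M) = Pow(Add(M, Pow(Add(-3, Mul(-1, 6)), 2)), Rational(1, 2)) = Pow(Add(M, Pow(Add(-3, -6), 2)), Rational(1, 2)) = Pow(Add(M, Pow(-9, 2)), Rational(1, 2)) = Pow(Add(M, 81), Rational(1, 2)) = Pow(Add(81, M), Rational(1, 2)))
Add(Mul(-48153, Pow(Mul(146, -60), -1)), Mul(Function('l')(116), Pow(-16776, -1))) = Add(Mul(-48153, Pow(Mul(146, -60), -1)), Mul(Pow(Add(81, 116), Rational(1, 2)), Pow(-16776, -1))) = Add(Mul(-48153, Pow(-8760, -1)), Mul(Pow(197, Rational(1, 2)), Rational(-1, 16776))) = Add(Mul(-48153, Rational(-1, 8760)), Mul(Rational(-1, 16776), Pow(197, Rational(1, 2)))) = Add(Rational(16051, 2920), Mul(Rational(-1, 16776), Pow(197, Rational(1, 2))))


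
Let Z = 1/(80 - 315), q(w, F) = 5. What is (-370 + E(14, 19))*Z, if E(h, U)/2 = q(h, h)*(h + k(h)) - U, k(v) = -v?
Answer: 408/235 ≈ 1.7362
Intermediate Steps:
Z = -1/235 (Z = 1/(-235) = -1/235 ≈ -0.0042553)
E(h, U) = -2*U (E(h, U) = 2*(5*(h - h) - U) = 2*(5*0 - U) = 2*(0 - U) = 2*(-U) = -2*U)
(-370 + E(14, 19))*Z = (-370 - 2*19)*(-1/235) = (-370 - 38)*(-1/235) = -408*(-1/235) = 408/235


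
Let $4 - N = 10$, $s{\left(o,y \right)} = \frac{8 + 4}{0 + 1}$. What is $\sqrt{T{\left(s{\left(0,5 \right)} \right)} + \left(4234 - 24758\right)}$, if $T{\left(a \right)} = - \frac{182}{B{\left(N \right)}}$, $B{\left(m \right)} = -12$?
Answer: $\frac{i \sqrt{738318}}{6} \approx 143.21 i$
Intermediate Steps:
$s{\left(o,y \right)} = 12$ ($s{\left(o,y \right)} = \frac{12}{1} = 12 \cdot 1 = 12$)
$N = -6$ ($N = 4 - 10 = -6$)
$T{\left(a \right)} = \frac{91}{6}$ ($T{\left(a \right)} = - \frac{182}{-12} = \left(-182\right) \left(- \frac{1}{12}\right) = \frac{91}{6}$)
$\sqrt{T{\left(s{\left(0,5 \right)} \right)} + \left(4234 - 24758\right)} = \sqrt{\frac{91}{6} + \left(4234 - 24758\right)} = \sqrt{\frac{91}{6} - 20524} = \sqrt{- \frac{123053}{6}} = \frac{i \sqrt{738318}}{6}$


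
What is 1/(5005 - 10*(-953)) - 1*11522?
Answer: -167472269/14535 ≈ -11522.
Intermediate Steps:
1/(5005 - 10*(-953)) - 1*11522 = 1/(5005 + 9530) - 11522 = 1/14535 - 11522 = -167472269/14535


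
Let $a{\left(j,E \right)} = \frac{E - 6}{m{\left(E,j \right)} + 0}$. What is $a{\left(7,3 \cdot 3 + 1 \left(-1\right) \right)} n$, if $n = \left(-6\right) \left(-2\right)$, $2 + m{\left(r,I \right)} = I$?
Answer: $\frac{24}{5} \approx 4.8$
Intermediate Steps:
$m{\left(r,I \right)} = -2 + I$
$n = 12$
$a{\left(j,E \right)} = \frac{-6 + E}{-2 + j}$ ($a{\left(j,E \right)} = \frac{E - 6}{\left(-2 + j\right) + 0} = \frac{-6 + E}{-2 + j}$)
$a{\left(7,3 \cdot 3 + 1 \left(-1\right) \right)} n = \frac{-6 + \left(3 \cdot 3 + 1 \left(-1\right)\right)}{-2 + 7} \cdot 12 = \frac{-6 + \left(9 - 1\right)}{5} \cdot 12 = \frac{-6 + 8}{5} \cdot 12 = \frac{1}{5} \cdot 2 \cdot 12 = \frac{2}{5} \cdot 12 = \frac{24}{5}$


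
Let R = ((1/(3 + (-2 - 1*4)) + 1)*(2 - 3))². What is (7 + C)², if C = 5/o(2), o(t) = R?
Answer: 5329/16 ≈ 333.06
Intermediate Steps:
R = 4/9 (R = ((1/(3 + (-2 - 4)) + 1)*(-1))² = ((1/(3 - 6) + 1)*(-1))² = ((1/(-3) + 1)*(-1))² = ((-⅓ + 1)*(-1))² = ((⅔)*(-1))² = (-⅔)² = 4/9 ≈ 0.44444)
o(t) = 4/9
C = 45/4 (C = 5/(4/9) = 5*(9/4) = 45/4 ≈ 11.250)
(7 + C)² = (7 + 45/4)² = (73/4)² = 5329/16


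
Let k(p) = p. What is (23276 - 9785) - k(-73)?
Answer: 13564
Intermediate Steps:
(23276 - 9785) - k(-73) = (23276 - 9785) - 1*(-73) = 13491 + 73 = 13564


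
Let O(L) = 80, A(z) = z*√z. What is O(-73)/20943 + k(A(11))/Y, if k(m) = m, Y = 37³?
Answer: 80/20943 + 11*√11/50653 ≈ 0.0045401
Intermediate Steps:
Y = 50653
A(z) = z^(3/2)
O(-73)/20943 + k(A(11))/Y = 80/20943 + 11^(3/2)/50653 = 80*(1/20943) + (11*√11)*(1/50653) = 80/20943 + 11*√11/50653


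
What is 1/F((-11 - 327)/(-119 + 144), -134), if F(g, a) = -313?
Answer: -1/313 ≈ -0.0031949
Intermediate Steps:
1/F((-11 - 327)/(-119 + 144), -134) = 1/(-313) = -1/313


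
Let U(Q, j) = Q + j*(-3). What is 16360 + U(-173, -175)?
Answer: 16712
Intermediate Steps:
U(Q, j) = Q - 3*j
16360 + U(-173, -175) = 16360 + (-173 - 3*(-175)) = 16360 + (-173 + 525) = 16360 + 352 = 16712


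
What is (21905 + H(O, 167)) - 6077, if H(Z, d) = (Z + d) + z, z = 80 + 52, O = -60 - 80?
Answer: 15987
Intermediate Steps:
O = -140
z = 132
H(Z, d) = 132 + Z + d (H(Z, d) = (Z + d) + 132 = 132 + Z + d)
(21905 + H(O, 167)) - 6077 = (21905 + (132 - 140 + 167)) - 6077 = (21905 + 159) - 6077 = 22064 - 6077 = 15987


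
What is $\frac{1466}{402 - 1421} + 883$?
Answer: $\frac{898311}{1019} \approx 881.56$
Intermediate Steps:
$\frac{1466}{402 - 1421} + 883 = \frac{1466}{-1019} + 883 = 1466 \left(- \frac{1}{1019}\right) + 883 = - \frac{1466}{1019} + 883 = \frac{898311}{1019}$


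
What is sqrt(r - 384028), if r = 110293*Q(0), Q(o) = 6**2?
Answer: 2*sqrt(896630) ≈ 1893.8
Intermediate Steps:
Q(o) = 36
r = 3970548 (r = 110293*36 = 3970548)
sqrt(r - 384028) = sqrt(3970548 - 384028) = sqrt(3586520) = 2*sqrt(896630)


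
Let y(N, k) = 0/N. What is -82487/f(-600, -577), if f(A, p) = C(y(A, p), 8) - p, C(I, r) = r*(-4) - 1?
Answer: -82487/544 ≈ -151.63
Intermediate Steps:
y(N, k) = 0
C(I, r) = -1 - 4*r (C(I, r) = -4*r - 1 = -1 - 4*r)
f(A, p) = -33 - p (f(A, p) = (-1 - 4*8) - p = (-1 - 32) - p = -33 - p)
-82487/f(-600, -577) = -82487/(-33 - 1*(-577)) = -82487/(-33 + 577) = -82487/544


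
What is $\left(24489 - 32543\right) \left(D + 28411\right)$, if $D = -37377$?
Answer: $72212164$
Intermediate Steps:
$\left(24489 - 32543\right) \left(D + 28411\right) = \left(24489 - 32543\right) \left(-37377 + 28411\right) = \left(-8054\right) \left(-8966\right) = 72212164$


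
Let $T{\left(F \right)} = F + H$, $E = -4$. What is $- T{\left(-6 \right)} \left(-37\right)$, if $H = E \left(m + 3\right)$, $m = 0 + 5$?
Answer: $-1406$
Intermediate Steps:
$m = 5$
$H = -32$ ($H = - 4 \left(5 + 3\right) = \left(-4\right) 8 = -32$)
$T{\left(F \right)} = -32 + F$ ($T{\left(F \right)} = F - 32 = -32 + F$)
$- T{\left(-6 \right)} \left(-37\right) = - (-32 - 6) \left(-37\right) = \left(-1\right) \left(-38\right) \left(-37\right) = 38 \left(-37\right) = -1406$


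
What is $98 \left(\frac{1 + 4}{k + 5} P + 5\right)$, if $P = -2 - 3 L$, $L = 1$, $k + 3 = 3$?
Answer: $0$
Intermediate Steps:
$k = 0$ ($k = -3 + 3 = 0$)
$P = -5$ ($P = -2 - 3 = -5$)
$98 \left(\frac{1 + 4}{k + 5} P + 5\right) = 98 \left(\frac{1 + 4}{0 + 5} \left(-5\right) + 5\right) = 98 \left(\frac{5}{5} \left(-5\right) + 5\right) = 98 \left(5 \cdot \frac{1}{5} \left(-5\right) + 5\right) = 98 \left(1 \left(-5\right) + 5\right) = 98 \left(-5 + 5\right) = 98 \cdot 0 = 0$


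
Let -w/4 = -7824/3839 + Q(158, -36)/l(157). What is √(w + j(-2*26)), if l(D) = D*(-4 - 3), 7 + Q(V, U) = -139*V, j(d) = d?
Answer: 8*I*√34434975964543/4219061 ≈ 11.127*I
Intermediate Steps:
Q(V, U) = -7 - 139*V
l(D) = -7*D (l(D) = D*(-7) = -7*D)
w = -302961660/4219061 (w = -4*(-7824/3839 + (-7 - 139*158)/((-7*157))) = -4*(-7824*1/3839 + (-7 - 21962)/(-1099)) = -4*(-7824/3839 - 21969*(-1/1099)) = -4*(-7824/3839 + 21969/1099) = -4*75740415/4219061 = -302961660/4219061 ≈ -71.808)
√(w + j(-2*26)) = √(-302961660/4219061 - 2*26) = √(-302961660/4219061 - 52) = √(-522352832/4219061) = 8*I*√34434975964543/4219061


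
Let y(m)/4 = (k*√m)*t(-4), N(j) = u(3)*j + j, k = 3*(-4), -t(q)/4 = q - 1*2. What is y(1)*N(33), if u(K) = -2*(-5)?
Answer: -418176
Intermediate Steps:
t(q) = 8 - 4*q (t(q) = -4*(q - 1*2) = -4*(q - 2) = -4*(-2 + q) = 8 - 4*q)
u(K) = 10
k = -12
N(j) = 11*j (N(j) = 10*j + j = 11*j)
y(m) = -1152*√m (y(m) = 4*((-12*√m)*(8 - 4*(-4))) = 4*((-12*√m)*(8 + 16)) = 4*(-12*√m*24) = 4*(-288*√m) = -1152*√m)
y(1)*N(33) = (-1152*√1)*(11*33) = -1152*1*363 = -1152*363 = -418176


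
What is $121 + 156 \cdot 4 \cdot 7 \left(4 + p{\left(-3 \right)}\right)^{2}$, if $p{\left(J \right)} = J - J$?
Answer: $70009$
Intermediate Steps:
$p{\left(J \right)} = 0$
$121 + 156 \cdot 4 \cdot 7 \left(4 + p{\left(-3 \right)}\right)^{2} = 121 + 156 \cdot 4 \cdot 7 \left(4 + 0\right)^{2} = 121 + 156 \cdot 28 \cdot 4^{2} = 121 + 156 \cdot 28 \cdot 16 = 121 + 156 \cdot 448 = 121 + 69888 = 70009$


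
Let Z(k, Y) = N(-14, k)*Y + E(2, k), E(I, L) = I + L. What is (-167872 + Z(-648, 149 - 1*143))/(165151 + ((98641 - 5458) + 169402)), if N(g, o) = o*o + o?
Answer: 1173509/213868 ≈ 5.4871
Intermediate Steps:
N(g, o) = o + o**2 (N(g, o) = o**2 + o = o + o**2)
Z(k, Y) = 2 + k + Y*k*(1 + k) (Z(k, Y) = (k*(1 + k))*Y + (2 + k) = Y*k*(1 + k) + (2 + k) = 2 + k + Y*k*(1 + k))
(-167872 + Z(-648, 149 - 1*143))/(165151 + ((98641 - 5458) + 169402)) = (-167872 + (2 - 648 + (149 - 1*143)*(-648)*(1 - 648)))/(165151 + ((98641 - 5458) + 169402)) = (-167872 + (2 - 648 + (149 - 143)*(-648)*(-647)))/(165151 + (93183 + 169402)) = (-167872 + (2 - 648 + 6*(-648)*(-647)))/(165151 + 262585) = (-167872 + (2 - 648 + 2515536))/427736 = (-167872 + 2514890)*(1/427736) = 2347018*(1/427736) = 1173509/213868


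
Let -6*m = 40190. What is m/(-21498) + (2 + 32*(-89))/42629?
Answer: 673079831/2749314726 ≈ 0.24482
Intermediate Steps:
m = -20095/3 (m = -1/6*40190 = -20095/3 ≈ -6698.3)
m/(-21498) + (2 + 32*(-89))/42629 = -20095/3/(-21498) + (2 + 32*(-89))/42629 = -20095/3*(-1/21498) + (2 - 2848)*(1/42629) = 20095/64494 - 2846*1/42629 = 20095/64494 - 2846/42629 = 673079831/2749314726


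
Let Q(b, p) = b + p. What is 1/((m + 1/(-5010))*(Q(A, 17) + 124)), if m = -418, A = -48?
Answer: -1670/64919611 ≈ -2.5724e-5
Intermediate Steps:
1/((m + 1/(-5010))*(Q(A, 17) + 124)) = 1/((-418 + 1/(-5010))*((-48 + 17) + 124)) = 1/((-418 - 1/5010)*(-31 + 124)) = 1/(-2094181/5010*93) = 1/(-64919611/1670) = -1670/64919611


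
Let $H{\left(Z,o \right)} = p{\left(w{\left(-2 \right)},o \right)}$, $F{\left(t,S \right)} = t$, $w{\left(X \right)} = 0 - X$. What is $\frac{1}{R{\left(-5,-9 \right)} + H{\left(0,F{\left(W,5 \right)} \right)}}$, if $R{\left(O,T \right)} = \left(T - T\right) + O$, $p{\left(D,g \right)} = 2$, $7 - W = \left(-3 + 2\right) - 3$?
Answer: $- \frac{1}{3} \approx -0.33333$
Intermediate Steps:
$W = 11$ ($W = 7 - \left(\left(-3 + 2\right) - 3\right) = 7 - \left(-1 - 3\right) = 7 - -4 = 7 + 4 = 11$)
$w{\left(X \right)} = - X$
$H{\left(Z,o \right)} = 2$
$R{\left(O,T \right)} = O$ ($R{\left(O,T \right)} = 0 + O = O$)
$\frac{1}{R{\left(-5,-9 \right)} + H{\left(0,F{\left(W,5 \right)} \right)}} = \frac{1}{-5 + 2} = \frac{1}{-3} = - \frac{1}{3}$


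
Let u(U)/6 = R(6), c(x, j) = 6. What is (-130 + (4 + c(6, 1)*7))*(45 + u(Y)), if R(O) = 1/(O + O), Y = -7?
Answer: -3822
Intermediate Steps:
R(O) = 1/(2*O)
u(U) = ½ (u(U) = 6*((½)/6) = 6*((½)*(⅙)) = 6*(1/12) = ½)
(-130 + (4 + c(6, 1)*7))*(45 + u(Y)) = (-130 + (4 + 6*7))*(45 + ½) = (-130 + (4 + 42))*(91/2) = (-130 + 46)*(91/2) = -84*91/2 = -3822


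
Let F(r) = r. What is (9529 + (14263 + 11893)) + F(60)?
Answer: 35745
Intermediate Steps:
(9529 + (14263 + 11893)) + F(60) = (9529 + (14263 + 11893)) + 60 = (9529 + 26156) + 60 = 35685 + 60 = 35745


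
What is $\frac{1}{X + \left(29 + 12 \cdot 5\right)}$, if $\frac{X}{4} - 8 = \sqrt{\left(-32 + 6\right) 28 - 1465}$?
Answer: $\frac{121}{49729} - \frac{4 i \sqrt{2193}}{49729} \approx 0.0024332 - 0.0037668 i$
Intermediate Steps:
$X = 32 + 4 i \sqrt{2193}$ ($X = 32 + 4 \sqrt{\left(-32 + 6\right) 28 - 1465} = 32 + 4 \sqrt{\left(-26\right) 28 - 1465} = 32 + 4 \sqrt{-728 - 1465} = 32 + 4 \sqrt{-2193} = 32 + 4 i \sqrt{2193} \approx 32.0 + 187.32 i$)
$\frac{1}{X + \left(29 + 12 \cdot 5\right)} = \frac{1}{\left(32 + 4 i \sqrt{2193}\right) + \left(29 + 12 \cdot 5\right)} = \frac{1}{\left(32 + 4 i \sqrt{2193}\right) + \left(29 + 60\right)} = \frac{1}{\left(32 + 4 i \sqrt{2193}\right) + 89} = \frac{1}{121 + 4 i \sqrt{2193}}$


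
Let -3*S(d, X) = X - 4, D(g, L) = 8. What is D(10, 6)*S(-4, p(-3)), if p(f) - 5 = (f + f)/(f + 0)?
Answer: -8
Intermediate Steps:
p(f) = 7 (p(f) = 5 + (f + f)/(f + 0) = 5 + (2*f)/f = 5 + 2 = 7)
S(d, X) = 4/3 - X/3 (S(d, X) = -(X - 4)/3 = -(-4 + X)/3 = 4/3 - X/3)
D(10, 6)*S(-4, p(-3)) = 8*(4/3 - ⅓*7) = 8*(4/3 - 7/3) = 8*(-1) = -8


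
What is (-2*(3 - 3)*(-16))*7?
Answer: 0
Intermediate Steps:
(-2*(3 - 3)*(-16))*7 = (-2*0*(-16))*7 = (0*(-16))*7 = 0*7 = 0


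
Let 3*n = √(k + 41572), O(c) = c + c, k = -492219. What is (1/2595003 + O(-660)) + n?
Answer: -3425403959/2595003 + I*√450647/3 ≈ -1320.0 + 223.77*I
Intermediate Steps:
O(c) = 2*c
n = I*√450647/3 (n = √(-492219 + 41572)/3 = √(-450647)/3 = (I*√450647)/3 = I*√450647/3 ≈ 223.77*I)
(1/2595003 + O(-660)) + n = (1/2595003 + 2*(-660)) + I*√450647/3 = (1/2595003 - 1320) + I*√450647/3 = -3425403959/2595003 + I*√450647/3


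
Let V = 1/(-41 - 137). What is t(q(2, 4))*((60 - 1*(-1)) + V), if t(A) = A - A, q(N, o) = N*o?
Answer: 0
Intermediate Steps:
t(A) = 0
V = -1/178 (V = 1/(-178) = -1/178 ≈ -0.0056180)
t(q(2, 4))*((60 - 1*(-1)) + V) = 0*((60 - 1*(-1)) - 1/178) = 0*((60 + 1) - 1/178) = 0*(61 - 1/178) = 0*(10857/178) = 0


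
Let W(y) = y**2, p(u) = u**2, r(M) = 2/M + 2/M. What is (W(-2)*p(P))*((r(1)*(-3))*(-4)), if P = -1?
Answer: 192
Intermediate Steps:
r(M) = 4/M
(W(-2)*p(P))*((r(1)*(-3))*(-4)) = ((-2)**2*(-1)**2)*(((4/1)*(-3))*(-4)) = (4*1)*(((4*1)*(-3))*(-4)) = 4*((4*(-3))*(-4)) = 4*(-12*(-4)) = 4*48 = 192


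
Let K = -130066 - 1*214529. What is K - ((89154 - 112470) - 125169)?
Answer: -196110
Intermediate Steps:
K = -344595 (K = -130066 - 214529 = -344595)
K - ((89154 - 112470) - 125169) = -344595 - ((89154 - 112470) - 125169) = -344595 - (-23316 - 125169) = -344595 - 1*(-148485) = -344595 + 148485 = -196110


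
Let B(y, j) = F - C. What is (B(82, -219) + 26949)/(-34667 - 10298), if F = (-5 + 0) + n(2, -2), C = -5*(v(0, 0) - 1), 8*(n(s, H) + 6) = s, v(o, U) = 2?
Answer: -107773/179860 ≈ -0.59921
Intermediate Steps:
n(s, H) = -6 + s/8
C = -5 (C = -5*(2 - 1) = -5*1 = -5)
F = -43/4 (F = (-5 + 0) + (-6 + (⅛)*2) = -5 + (-6 + ¼) = -5 - 23/4 = -43/4 ≈ -10.750)
B(y, j) = -23/4 (B(y, j) = -43/4 - 1*(-5) = -43/4 + 5 = -23/4)
(B(82, -219) + 26949)/(-34667 - 10298) = (-23/4 + 26949)/(-34667 - 10298) = (107773/4)/(-44965) = (107773/4)*(-1/44965) = -107773/179860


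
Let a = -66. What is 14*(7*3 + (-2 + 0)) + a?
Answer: 200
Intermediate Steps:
14*(7*3 + (-2 + 0)) + a = 14*(7*3 + (-2 + 0)) - 66 = 14*(21 - 2) - 66 = 14*19 - 66 = 266 - 66 = 200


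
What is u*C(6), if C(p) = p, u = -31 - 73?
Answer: -624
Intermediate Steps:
u = -104
u*C(6) = -104*6 = -624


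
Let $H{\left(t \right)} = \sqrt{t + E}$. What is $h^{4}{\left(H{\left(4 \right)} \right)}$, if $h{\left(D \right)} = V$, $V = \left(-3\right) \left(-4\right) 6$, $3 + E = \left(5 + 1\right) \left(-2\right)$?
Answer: $26873856$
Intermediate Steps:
$E = -15$ ($E = -3 + \left(5 + 1\right) \left(-2\right) = -3 + 6 \left(-2\right) = -3 - 12 = -15$)
$H{\left(t \right)} = \sqrt{-15 + t}$ ($H{\left(t \right)} = \sqrt{t - 15} = \sqrt{-15 + t}$)
$V = 72$ ($V = 12 \cdot 6 = 72$)
$h{\left(D \right)} = 72$
$h^{4}{\left(H{\left(4 \right)} \right)} = 72^{4} = 26873856$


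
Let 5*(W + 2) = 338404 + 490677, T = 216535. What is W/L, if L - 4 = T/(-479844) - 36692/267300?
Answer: 65641082912460/1350502973 ≈ 48605.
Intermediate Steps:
W = 829071/5 (W = -2 + (338404 + 490677)/5 = -2 + (⅕)*829081 = -2 + 829081/5 = 829071/5 ≈ 1.6581e+5)
L = 1350502973/395871300 (L = 4 + (216535/(-479844) - 36692/267300) = 4 + (216535*(-1/479844) - 36692*1/267300) = 4 + (-216535/479844 - 9173/66825) = 4 - 232982227/395871300 = 1350502973/395871300 ≈ 3.4115)
W/L = 829071/(5*(1350502973/395871300)) = (829071/5)*(395871300/1350502973) = 65641082912460/1350502973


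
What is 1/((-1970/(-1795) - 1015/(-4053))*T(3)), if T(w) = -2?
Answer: -207861/560362 ≈ -0.37094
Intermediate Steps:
1/((-1970/(-1795) - 1015/(-4053))*T(3)) = 1/((-1970/(-1795) - 1015/(-4053))*(-2)) = 1/((-1970*(-1/1795) - 1015*(-1/4053))*(-2)) = 1/((394/359 + 145/579)*(-2)) = 1/((280181/207861)*(-2)) = 1/(-560362/207861) = -207861/560362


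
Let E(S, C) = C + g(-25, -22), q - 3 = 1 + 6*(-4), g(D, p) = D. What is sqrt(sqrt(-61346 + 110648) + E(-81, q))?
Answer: sqrt(-45 + 3*sqrt(5478)) ≈ 13.306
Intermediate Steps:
q = -20 (q = 3 + (1 + 6*(-4)) = 3 + (1 - 24) = 3 - 23 = -20)
E(S, C) = -25 + C (E(S, C) = C - 25 = -25 + C)
sqrt(sqrt(-61346 + 110648) + E(-81, q)) = sqrt(sqrt(-61346 + 110648) + (-25 - 20)) = sqrt(sqrt(49302) - 45) = sqrt(3*sqrt(5478) - 45) = sqrt(-45 + 3*sqrt(5478))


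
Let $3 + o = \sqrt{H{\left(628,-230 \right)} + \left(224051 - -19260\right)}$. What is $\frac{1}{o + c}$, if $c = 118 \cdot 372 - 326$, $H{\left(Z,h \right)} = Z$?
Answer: $\frac{43567}{1897839550} - \frac{\sqrt{243939}}{1897839550} \approx 2.2696 \cdot 10^{-5}$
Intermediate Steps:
$o = -3 + \sqrt{243939}$ ($o = -3 + \sqrt{628 + \left(224051 - -19260\right)} = -3 + \sqrt{628 + \left(224051 + 19260\right)} = -3 + \sqrt{628 + 243311} = -3 + \sqrt{243939} \approx 490.9$)
$c = 43570$ ($c = 43896 - 326 = 43570$)
$\frac{1}{o + c} = \frac{1}{\left(-3 + \sqrt{243939}\right) + 43570} = \frac{1}{43567 + \sqrt{243939}}$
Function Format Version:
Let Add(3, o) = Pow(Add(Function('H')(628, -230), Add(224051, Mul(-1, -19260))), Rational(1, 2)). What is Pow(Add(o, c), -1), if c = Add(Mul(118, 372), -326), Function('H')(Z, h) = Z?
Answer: Add(Rational(43567, 1897839550), Mul(Rational(-1, 1897839550), Pow(243939, Rational(1, 2)))) ≈ 2.2696e-5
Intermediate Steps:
o = Add(-3, Pow(243939, Rational(1, 2))) (o = Add(-3, Pow(Add(628, Add(224051, Mul(-1, -19260))), Rational(1, 2))) = Add(-3, Pow(Add(628, Add(224051, 19260)), Rational(1, 2))) = Add(-3, Pow(Add(628, 243311), Rational(1, 2))) = Add(-3, Pow(243939, Rational(1, 2))) ≈ 490.90)
c = 43570 (c = Add(43896, -326) = 43570)
Pow(Add(o, c), -1) = Pow(Add(Add(-3, Pow(243939, Rational(1, 2))), 43570), -1) = Pow(Add(43567, Pow(243939, Rational(1, 2))), -1)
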